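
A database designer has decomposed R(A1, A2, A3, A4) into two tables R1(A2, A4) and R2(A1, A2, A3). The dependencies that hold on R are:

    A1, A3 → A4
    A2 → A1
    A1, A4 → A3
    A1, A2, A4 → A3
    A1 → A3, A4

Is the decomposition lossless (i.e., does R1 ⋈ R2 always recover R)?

Yes

Common attributes: R1 ∩ R2 = {A2}.
Closure of {A2}: A2 → A1 applies, adding A1; A1 → A3, A4 applies, adding A3, A4. So (A2)⁺ = {A1, A2, A3, A4}.
This closure contains every attribute of R1, so R1 ∩ R2 → R1. The join is lossless.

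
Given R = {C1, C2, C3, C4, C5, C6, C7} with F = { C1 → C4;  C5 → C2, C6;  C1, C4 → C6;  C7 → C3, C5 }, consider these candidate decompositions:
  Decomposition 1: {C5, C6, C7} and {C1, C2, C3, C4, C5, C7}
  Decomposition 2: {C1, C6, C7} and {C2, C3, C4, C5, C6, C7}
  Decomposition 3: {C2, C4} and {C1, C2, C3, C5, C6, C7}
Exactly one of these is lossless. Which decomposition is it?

Decomposition 1

Decomposition 1: common = {C5, C7}, closure = {C2, C3, C5, C6, C7} → lossless.
Decomposition 2: common = {C6, C7}, closure = {C2, C3, C5, C6, C7} → lossy.
Decomposition 3: common = {C2}, closure = {C2} → lossy.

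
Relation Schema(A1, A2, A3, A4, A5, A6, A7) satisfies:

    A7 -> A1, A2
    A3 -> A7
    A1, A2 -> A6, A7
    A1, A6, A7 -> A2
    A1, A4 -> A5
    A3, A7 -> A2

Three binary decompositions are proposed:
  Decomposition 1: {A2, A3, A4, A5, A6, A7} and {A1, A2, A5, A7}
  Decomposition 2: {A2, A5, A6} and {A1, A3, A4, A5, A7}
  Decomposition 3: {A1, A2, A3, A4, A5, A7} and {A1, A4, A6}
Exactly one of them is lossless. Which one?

Decomposition 1: common = {A2, A5, A7}, closure = {A1, A2, A5, A6, A7} → lossless.
Decomposition 2: common = {A5}, closure = {A5} → lossy.
Decomposition 3: common = {A1, A4}, closure = {A1, A4, A5} → lossy.

Decomposition 1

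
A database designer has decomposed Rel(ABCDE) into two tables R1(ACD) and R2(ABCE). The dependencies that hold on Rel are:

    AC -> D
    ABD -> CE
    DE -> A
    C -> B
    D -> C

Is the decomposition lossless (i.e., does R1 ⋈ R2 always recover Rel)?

Common attributes: R1 ∩ R2 = {AC}.
Closure of {AC}: AC → D applies, adding D; C → B applies, adding B; ABD → CE applies, adding E. So (AC)⁺ = {ABCDE}.
This closure contains every attribute of R1, so R1 ∩ R2 → R1. The join is lossless.

Yes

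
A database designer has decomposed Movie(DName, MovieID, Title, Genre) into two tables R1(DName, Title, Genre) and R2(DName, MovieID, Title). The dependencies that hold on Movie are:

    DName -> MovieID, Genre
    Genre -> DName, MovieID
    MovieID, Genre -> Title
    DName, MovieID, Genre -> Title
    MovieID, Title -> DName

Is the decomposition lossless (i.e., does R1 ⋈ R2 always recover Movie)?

Yes

Common attributes: R1 ∩ R2 = {DName, Title}.
Closure of {DName, Title}: DName → MovieID, Genre applies, adding MovieID, Genre. So (DName, Title)⁺ = {DName, MovieID, Title, Genre}.
This closure contains every attribute of R1, so R1 ∩ R2 → R1. The join is lossless.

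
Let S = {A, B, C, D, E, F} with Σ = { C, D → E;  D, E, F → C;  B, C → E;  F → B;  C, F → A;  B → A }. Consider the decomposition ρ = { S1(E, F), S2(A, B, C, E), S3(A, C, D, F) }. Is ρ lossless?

Chase test. Columns are A, B, C, D, E, F; row i has aⱼ where attribute j ∈ Si, else bᵢⱼ.
Initial tableau (one row per fragment):
  row 1: b11 b12 b13 b14 a5 a6
  row 2: a1 a2 a3 b24 a5 b26
  row 3: a1 b32 a3 a4 b35 a6
Rows 1 and 3 agree on F; apply F→B and equate their B entries.
Rows 1 and 3 agree on B; apply B→A and equate their A entries.
No row becomes fully distinguished — the join is lossy.

No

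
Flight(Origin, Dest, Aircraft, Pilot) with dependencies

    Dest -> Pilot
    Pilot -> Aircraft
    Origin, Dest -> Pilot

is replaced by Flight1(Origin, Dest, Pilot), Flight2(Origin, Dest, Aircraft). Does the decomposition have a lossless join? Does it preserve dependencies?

lossless but not dependency-preserving

Lossless test: (Origin, Dest)⁺ = {Origin, Dest, Aircraft, Pilot}, which contains all of one fragment — lossless.
Dependency preservation: the restricted closure of {Pilot} across the fragments never reaches {Aircraft}, so Pilot → Aircraft cannot be enforced without a join — not preserved.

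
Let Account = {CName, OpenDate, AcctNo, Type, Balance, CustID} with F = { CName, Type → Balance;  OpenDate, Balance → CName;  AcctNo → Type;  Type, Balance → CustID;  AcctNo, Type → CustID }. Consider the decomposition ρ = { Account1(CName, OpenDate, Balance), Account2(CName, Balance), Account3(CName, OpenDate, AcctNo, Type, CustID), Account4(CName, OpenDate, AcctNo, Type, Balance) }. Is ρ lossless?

Yes

Chase test. Columns are CName, OpenDate, AcctNo, Type, Balance, CustID; row i has aⱼ where attribute j ∈ Accounti, else bᵢⱼ.
Initial tableau (one row per fragment):
  row 1: a1 a2 b13 b14 a5 b16
  row 2: a1 b22 b23 b24 a5 b26
  row 3: a1 a2 a3 a4 b35 a6
  row 4: a1 a2 a3 a4 a5 b46
Rows 3 and 4 agree on CName, Type; apply CName, Type→Balance and equate their Balance entries.
Rows 3 and 4 agree on Type, Balance; apply Type, Balance→CustID and equate their CustID entries.
Row 3 is now all distinguished symbols — the join is lossless.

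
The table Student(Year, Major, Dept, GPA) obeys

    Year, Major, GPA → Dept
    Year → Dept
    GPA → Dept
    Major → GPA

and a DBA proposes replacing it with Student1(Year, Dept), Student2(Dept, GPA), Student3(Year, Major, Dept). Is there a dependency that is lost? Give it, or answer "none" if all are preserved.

Check Major → GPA: no single fragment contains all of {Major, GPA}, and the restricted closure of {Major} across the fragments never reaches {GPA}.
Year, Major, GPA → Dept is preserved.
Year → Dept is preserved.
GPA → Dept is preserved.

Major → GPA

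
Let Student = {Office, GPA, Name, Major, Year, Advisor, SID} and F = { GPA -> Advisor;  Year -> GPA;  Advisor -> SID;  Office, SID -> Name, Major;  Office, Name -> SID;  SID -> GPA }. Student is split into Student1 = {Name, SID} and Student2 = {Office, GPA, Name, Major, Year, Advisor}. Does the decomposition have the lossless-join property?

No

Common attributes: Student1 ∩ Student2 = {Name}.
No dependency enlarges {Name}, so (Name)⁺ = {Name}.
The closure contains neither all of Student1 = {Name, SID} nor all of Student2 = {Office, GPA, Name, Major, Year, Advisor}, so the common attributes are not a superkey of either fragment. The join is lossy.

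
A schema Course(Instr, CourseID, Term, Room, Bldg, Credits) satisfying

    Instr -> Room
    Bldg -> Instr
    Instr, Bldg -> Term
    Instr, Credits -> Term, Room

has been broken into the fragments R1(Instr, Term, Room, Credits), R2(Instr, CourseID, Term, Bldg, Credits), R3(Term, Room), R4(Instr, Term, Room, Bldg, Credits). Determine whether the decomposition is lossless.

Chase test. Columns are Instr, CourseID, Term, Room, Bldg, Credits; row i has aⱼ where attribute j ∈ Ri, else bᵢⱼ.
Initial tableau (one row per fragment):
  row 1: a1 b12 a3 a4 b15 a6
  row 2: a1 a2 a3 b24 a5 a6
  row 3: b31 b32 a3 a4 b35 b36
  row 4: a1 b42 a3 a4 a5 a6
Rows 1 and 2 agree on Instr; apply Instr→Room and equate their Room entries.
Row 2 is now all distinguished symbols — the join is lossless.

Yes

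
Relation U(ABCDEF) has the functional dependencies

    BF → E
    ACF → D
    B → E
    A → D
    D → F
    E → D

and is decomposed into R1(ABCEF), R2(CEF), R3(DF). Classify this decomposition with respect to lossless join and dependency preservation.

lossy and not dependency-preserving

Lossless test (chase): Rows 1 and 2 agree on E; apply E→D and equate their D entries. No row becomes fully distinguished — the join is lossy.
Dependency preservation: the restricted closure of {ACF} across the fragments never reaches {D}, so ACF → D cannot be enforced without a join — not preserved.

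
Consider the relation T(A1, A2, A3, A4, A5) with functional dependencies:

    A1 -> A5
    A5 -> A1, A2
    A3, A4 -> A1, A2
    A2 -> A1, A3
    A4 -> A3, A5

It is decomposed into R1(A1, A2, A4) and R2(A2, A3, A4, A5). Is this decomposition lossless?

Common attributes: R1 ∩ R2 = {A2, A4}.
Closure of {A2, A4}: A2 → A1, A3 applies, adding A1, A3; A4 → A3, A5 applies, adding A5. So (A2, A4)⁺ = {A1, A2, A3, A4, A5}.
This closure contains every attribute of R1, so R1 ∩ R2 → R1. The join is lossless.

Yes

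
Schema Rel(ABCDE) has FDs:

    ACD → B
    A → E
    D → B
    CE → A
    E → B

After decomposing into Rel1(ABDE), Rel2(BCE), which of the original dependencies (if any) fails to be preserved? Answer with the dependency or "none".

Check CE → A: no single fragment contains all of {ACE}, and the restricted closure of {CE} across the fragments never reaches {A}.
ACD → B is preserved.
A → E is preserved.
D → B is preserved.
E → B is preserved.

CE → A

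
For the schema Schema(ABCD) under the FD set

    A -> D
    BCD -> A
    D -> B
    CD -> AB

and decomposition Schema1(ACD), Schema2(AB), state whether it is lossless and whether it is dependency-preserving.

lossless but not dependency-preserving

Lossless test: (A)⁺ = {ABD}, which contains all of one fragment — lossless.
Dependency preservation: the restricted closure of {D} across the fragments never reaches {B}, so D → B cannot be enforced without a join — not preserved.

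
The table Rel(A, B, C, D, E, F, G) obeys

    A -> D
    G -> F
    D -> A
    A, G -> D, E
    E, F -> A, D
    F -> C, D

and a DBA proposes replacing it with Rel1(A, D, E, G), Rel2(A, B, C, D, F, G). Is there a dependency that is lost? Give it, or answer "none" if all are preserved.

none

A → D lies within Rel1.
G → F lies within Rel2.
D → A lies within Rel1.
A, G → D, E lies within Rel1.
E, F → A, D: restricted closure across fragments reaches A, D.
F → C, D lies within Rel2.
Every dependency is enforceable on the fragments, so the decomposition is dependency-preserving.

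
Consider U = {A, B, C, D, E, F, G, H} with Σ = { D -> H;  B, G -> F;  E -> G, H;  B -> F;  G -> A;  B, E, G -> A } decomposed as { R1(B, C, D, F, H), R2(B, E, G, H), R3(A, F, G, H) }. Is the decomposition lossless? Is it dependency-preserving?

Lossless test (chase): Rows 1 and 2 agree on B; apply B→F and equate their F entries. Rows 2 and 3 agree on G; apply G→A and equate their A entries. No row becomes fully distinguished — the join is lossy.
Dependency preservation: B, G → F; B, E, G → A are not contained in any single fragment, but the restricted closure of each left-hand side across the fragments still reaches the right-hand side; the remaining FDs each lie inside some fragment. All dependencies are preserved.

lossy but dependency-preserving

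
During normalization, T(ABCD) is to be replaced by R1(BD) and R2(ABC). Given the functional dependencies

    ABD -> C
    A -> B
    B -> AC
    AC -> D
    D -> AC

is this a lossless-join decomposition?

Common attributes: R1 ∩ R2 = {B}.
Closure of {B}: B → AC applies, adding AC; AC → D applies, adding D. So (B)⁺ = {ABCD}.
This closure contains every attribute of R1, so R1 ∩ R2 → R1. The join is lossless.

Yes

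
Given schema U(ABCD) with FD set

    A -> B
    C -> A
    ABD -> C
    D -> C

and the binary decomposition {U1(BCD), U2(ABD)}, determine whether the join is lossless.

Yes

Common attributes: U1 ∩ U2 = {BD}.
Closure of {BD}: D → C applies, adding C; C → A applies, adding A. So (BD)⁺ = {ABCD}.
This closure contains every attribute of U1, so U1 ∩ U2 → U1. The join is lossless.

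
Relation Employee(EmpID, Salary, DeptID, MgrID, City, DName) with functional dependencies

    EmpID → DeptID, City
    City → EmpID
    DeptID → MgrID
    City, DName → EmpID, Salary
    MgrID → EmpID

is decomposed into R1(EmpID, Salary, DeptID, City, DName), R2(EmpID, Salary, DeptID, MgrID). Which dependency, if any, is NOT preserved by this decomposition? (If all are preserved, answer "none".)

none

EmpID → DeptID, City lies within R1.
City → EmpID lies within R1.
DeptID → MgrID lies within R2.
City, DName → EmpID, Salary lies within R1.
MgrID → EmpID lies within R2.
Every dependency is enforceable on the fragments, so the decomposition is dependency-preserving.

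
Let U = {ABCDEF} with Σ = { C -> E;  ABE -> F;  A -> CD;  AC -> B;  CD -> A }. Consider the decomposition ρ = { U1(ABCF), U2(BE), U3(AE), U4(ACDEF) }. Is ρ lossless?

Yes

Chase test. Columns are ABCDEF; row i has aⱼ where attribute j ∈ Ui, else bᵢⱼ.
Initial tableau (one row per fragment):
  row 1: a1 a2 a3 b14 b15 a6
  row 2: b21 a2 b23 b24 a5 b26
  row 3: a1 b32 b33 b34 a5 b36
  row 4: a1 b42 a3 a4 a5 a6
Rows 1 and 4 agree on C; apply C→E and equate their E entries.
Rows 1 and 3 agree on A; apply A→CD and equate their CD entries.
Rows 1 and 4 agree on A; apply A→CD and equate their CD entries.
Rows 1 and 3 agree on AC; apply AC→B and equate their B entries.
Rows 1 and 4 agree on AC; apply AC→B and equate their B entries.
Rows 1 and 3 agree on ABE; apply ABE→F and equate their F entries.
Row 1 is now all distinguished symbols — the join is lossless.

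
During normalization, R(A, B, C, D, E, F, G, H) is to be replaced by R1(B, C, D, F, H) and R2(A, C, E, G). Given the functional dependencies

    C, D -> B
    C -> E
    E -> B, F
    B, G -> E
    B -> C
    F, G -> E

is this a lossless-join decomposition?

No

Common attributes: R1 ∩ R2 = {C}.
Closure of {C}: C → E applies, adding E; E → B, F applies, adding B, F. So (C)⁺ = {B, C, E, F}.
The closure contains neither all of R1 = {B, C, D, F, H} nor all of R2 = {A, C, E, G}, so the common attributes are not a superkey of either fragment. The join is lossy.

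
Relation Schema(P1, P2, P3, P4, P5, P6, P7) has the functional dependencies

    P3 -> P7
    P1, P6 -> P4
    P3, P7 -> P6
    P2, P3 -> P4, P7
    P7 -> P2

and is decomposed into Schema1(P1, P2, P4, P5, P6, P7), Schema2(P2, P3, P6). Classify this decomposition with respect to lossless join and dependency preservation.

lossy and not dependency-preserving

Lossless test: (P2, P6)⁺ = {P2, P6}, which is a superkey of neither fragment — lossy.
Dependency preservation: the restricted closure of {P3} across the fragments never reaches {P7}, so P3 → P7 cannot be enforced without a join — not preserved.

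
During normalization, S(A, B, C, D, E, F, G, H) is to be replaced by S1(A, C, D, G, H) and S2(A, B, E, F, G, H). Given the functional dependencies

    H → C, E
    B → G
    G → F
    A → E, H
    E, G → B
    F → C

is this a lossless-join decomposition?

Common attributes: S1 ∩ S2 = {A, G, H}.
Closure of {A, G, H}: H → C, E applies, adding C, E; G → F applies, adding F; E, G → B applies, adding B. So (A, G, H)⁺ = {A, B, C, E, F, G, H}.
This closure contains every attribute of S2, so S1 ∩ S2 → S2. The join is lossless.

Yes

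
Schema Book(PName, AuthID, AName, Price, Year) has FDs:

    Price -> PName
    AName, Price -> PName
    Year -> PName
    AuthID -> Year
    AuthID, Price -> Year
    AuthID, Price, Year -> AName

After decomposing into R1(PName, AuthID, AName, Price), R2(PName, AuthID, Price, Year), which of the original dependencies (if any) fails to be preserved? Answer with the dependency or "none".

Price → PName lies within R1.
AName, Price → PName lies within R1.
Year → PName lies within R2.
AuthID → Year lies within R2.
AuthID, Price → Year lies within R2.
AuthID, Price, Year → AName: restricted closure across fragments reaches AName.
Every dependency is enforceable on the fragments, so the decomposition is dependency-preserving.

none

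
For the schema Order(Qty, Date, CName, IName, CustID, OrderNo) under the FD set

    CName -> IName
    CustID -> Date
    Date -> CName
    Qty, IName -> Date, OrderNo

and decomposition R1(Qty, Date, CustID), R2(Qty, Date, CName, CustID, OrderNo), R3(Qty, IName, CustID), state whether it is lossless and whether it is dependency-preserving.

lossless but not dependency-preserving

Lossless test (chase): Rows 1 and 3 agree on CustID; apply CustID→Date and equate their Date entries. Rows 1 and 2 agree on Date; apply Date→CName and equate their CName entries. Rows 1 and 3 agree on Date; apply Date→CName and equate their CName entries. Rows 1 and 2 agree on CName; apply CName→IName and equate their IName entries. Rows 1 and 3 agree on CName; apply CName→IName and equate their IName entries. Rows 1 and 2 agree on Qty, IName; apply Qty, IName→Date, OrderNo and equate their Date, OrderNo entries. Rows 1 and 3 agree on Qty, IName; apply Qty, IName→Date, OrderNo and equate their Date, OrderNo entries. Row 1 is now all distinguished symbols — the join is lossless.
Dependency preservation: the restricted closure of {CName} across the fragments never reaches {IName}, so CName → IName cannot be enforced without a join — not preserved.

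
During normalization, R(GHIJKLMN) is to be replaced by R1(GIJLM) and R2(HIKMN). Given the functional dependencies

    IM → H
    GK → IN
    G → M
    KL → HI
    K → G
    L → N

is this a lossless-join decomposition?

Common attributes: R1 ∩ R2 = {IM}.
Closure of {IM}: IM → H applies, adding H. So (IM)⁺ = {HIM}.
The closure contains neither all of R1 = {GIJLM} nor all of R2 = {HIKMN}, so the common attributes are not a superkey of either fragment. The join is lossy.

No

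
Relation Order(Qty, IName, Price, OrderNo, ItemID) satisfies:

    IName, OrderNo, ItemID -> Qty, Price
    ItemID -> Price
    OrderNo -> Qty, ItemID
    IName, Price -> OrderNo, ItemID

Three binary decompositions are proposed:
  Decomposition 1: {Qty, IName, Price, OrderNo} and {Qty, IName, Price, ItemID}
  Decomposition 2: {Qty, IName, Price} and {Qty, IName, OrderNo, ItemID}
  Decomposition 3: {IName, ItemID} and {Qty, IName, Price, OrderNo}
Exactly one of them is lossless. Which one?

Decomposition 1: common = {Qty, IName, Price}, closure = {Qty, IName, Price, OrderNo, ItemID} → lossless.
Decomposition 2: common = {Qty, IName}, closure = {Qty, IName} → lossy.
Decomposition 3: common = {IName}, closure = {IName} → lossy.

Decomposition 1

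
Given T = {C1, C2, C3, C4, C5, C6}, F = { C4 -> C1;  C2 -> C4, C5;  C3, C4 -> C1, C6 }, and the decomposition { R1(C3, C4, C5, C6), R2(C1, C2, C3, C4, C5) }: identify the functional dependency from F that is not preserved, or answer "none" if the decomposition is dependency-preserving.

C4 → C1 lies within R2.
C2 → C4, C5 lies within R2.
C3, C4 → C1, C6: restricted closure across fragments reaches C1, C6.
Every dependency is enforceable on the fragments, so the decomposition is dependency-preserving.

none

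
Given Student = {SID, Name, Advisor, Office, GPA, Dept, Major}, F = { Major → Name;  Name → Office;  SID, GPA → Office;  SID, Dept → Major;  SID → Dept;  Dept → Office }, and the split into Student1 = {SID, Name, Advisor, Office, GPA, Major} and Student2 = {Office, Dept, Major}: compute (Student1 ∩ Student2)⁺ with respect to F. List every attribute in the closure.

Name, Office, Major

Student1 ∩ Student2 = {Office, Major}.
Major → Name applies, adding Name
Closure: {Name, Office, Major}.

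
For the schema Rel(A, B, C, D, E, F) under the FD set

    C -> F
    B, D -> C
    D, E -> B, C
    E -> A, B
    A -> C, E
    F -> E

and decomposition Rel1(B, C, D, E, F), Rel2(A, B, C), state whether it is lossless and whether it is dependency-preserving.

Lossless test: (B, C)⁺ = {A, B, C, E, F}, which contains all of one fragment — lossless.
Dependency preservation: E → A, B; A → C, E are not contained in any single fragment, but the restricted closure of each left-hand side across the fragments still reaches the right-hand side; the remaining FDs each lie inside some fragment. All dependencies are preserved.

lossless and dependency-preserving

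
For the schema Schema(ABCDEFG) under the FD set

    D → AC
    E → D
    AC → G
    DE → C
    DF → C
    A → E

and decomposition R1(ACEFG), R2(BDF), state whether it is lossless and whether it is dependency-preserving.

Lossless test: (F)⁺ = {F}, which is a superkey of neither fragment — lossy.
Dependency preservation: the restricted closure of {D} across the fragments never reaches {AC}, so D → AC cannot be enforced without a join — not preserved.

lossy and not dependency-preserving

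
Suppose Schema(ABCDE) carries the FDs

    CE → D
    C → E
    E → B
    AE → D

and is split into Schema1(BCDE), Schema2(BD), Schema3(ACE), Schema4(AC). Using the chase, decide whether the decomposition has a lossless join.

Yes

Chase test. Columns are ABCDE; row i has aⱼ where attribute j ∈ Schemai, else bᵢⱼ.
Initial tableau (one row per fragment):
  row 1: b11 a2 a3 a4 a5
  row 2: b21 a2 b23 a4 b25
  row 3: a1 b32 a3 b34 a5
  row 4: a1 b42 a3 b44 b45
Rows 1 and 3 agree on CE; apply CE→D and equate their D entries.
Rows 1 and 4 agree on C; apply C→E and equate their E entries.
Rows 1 and 3 agree on E; apply E→B and equate their B entries.
Rows 1 and 4 agree on E; apply E→B and equate their B entries.
Rows 3 and 4 agree on AE; apply AE→D and equate their D entries.
Row 3 is now all distinguished symbols — the join is lossless.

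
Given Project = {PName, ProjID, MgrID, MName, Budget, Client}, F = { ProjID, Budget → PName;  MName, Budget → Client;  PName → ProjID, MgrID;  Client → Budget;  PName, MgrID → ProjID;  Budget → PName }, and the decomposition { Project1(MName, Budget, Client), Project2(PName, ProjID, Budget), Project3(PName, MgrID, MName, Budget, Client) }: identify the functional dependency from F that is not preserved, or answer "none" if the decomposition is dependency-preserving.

none

ProjID, Budget → PName lies within Project2.
MName, Budget → Client lies within Project1.
PName → ProjID, MgrID: restricted closure across fragments reaches ProjID, MgrID.
Client → Budget lies within Project1.
PName, MgrID → ProjID: restricted closure across fragments reaches ProjID.
Budget → PName lies within Project2.
Every dependency is enforceable on the fragments, so the decomposition is dependency-preserving.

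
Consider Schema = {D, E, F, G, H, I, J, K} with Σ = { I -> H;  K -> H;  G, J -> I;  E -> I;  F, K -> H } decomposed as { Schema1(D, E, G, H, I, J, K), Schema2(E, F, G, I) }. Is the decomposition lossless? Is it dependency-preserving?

lossy but dependency-preserving

Lossless test: (E, G, I)⁺ = {E, G, H, I}, which is a superkey of neither fragment — lossy.
Dependency preservation: F, K → H is not contained in any single fragment, but the restricted closure of its left-hand side across the fragments still reaches the right-hand side; the remaining FDs each lie inside some fragment. All dependencies are preserved.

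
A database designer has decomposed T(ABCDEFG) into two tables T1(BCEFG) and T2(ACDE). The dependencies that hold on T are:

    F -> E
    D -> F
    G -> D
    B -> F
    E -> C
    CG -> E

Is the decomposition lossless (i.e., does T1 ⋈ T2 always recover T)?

Common attributes: T1 ∩ T2 = {CE}.
No dependency enlarges {CE}, so (CE)⁺ = {CE}.
The closure contains neither all of T1 = {BCEFG} nor all of T2 = {ACDE}, so the common attributes are not a superkey of either fragment. The join is lossy.

No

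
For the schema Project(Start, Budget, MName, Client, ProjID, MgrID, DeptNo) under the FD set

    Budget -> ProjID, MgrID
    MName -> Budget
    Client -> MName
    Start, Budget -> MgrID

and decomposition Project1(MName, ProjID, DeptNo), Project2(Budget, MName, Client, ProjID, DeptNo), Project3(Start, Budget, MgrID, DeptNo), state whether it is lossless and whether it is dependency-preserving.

Lossless test (chase): Rows 2 and 3 agree on Budget; apply Budget→ProjID, MgrID and equate their ProjID, MgrID entries. Rows 1 and 2 agree on MName; apply MName→Budget and equate their Budget entries. Rows 1 and 2 agree on Budget; apply Budget→ProjID, MgrID and equate their ProjID, MgrID entries. No row becomes fully distinguished — the join is lossy.
Dependency preservation: Budget → ProjID, MgrID is not contained in any single fragment, but the restricted closure of its left-hand side across the fragments still reaches the right-hand side; the remaining FDs each lie inside some fragment. All dependencies are preserved.

lossy but dependency-preserving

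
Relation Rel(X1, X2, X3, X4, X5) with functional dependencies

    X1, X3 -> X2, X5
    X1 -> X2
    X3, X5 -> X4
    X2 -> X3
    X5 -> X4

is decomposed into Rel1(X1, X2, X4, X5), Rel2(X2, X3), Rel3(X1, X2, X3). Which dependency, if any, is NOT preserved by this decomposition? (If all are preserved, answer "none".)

none

X1, X3 → X2, X5: restricted closure across fragments reaches X2, X5.
X1 → X2 lies within Rel1.
X3, X5 → X4: restricted closure across fragments reaches X4.
X2 → X3 lies within Rel2.
X5 → X4 lies within Rel1.
Every dependency is enforceable on the fragments, so the decomposition is dependency-preserving.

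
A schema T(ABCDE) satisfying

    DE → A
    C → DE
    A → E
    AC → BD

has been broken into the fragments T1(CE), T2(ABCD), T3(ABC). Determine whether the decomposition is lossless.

Yes

Chase test. Columns are ABCDE; row i has aⱼ where attribute j ∈ Ti, else bᵢⱼ.
Initial tableau (one row per fragment):
  row 1: b11 b12 a3 b14 a5
  row 2: a1 a2 a3 a4 b25
  row 3: a1 a2 a3 b34 b35
Rows 1 and 2 agree on C; apply C→DE and equate their DE entries.
Rows 1 and 3 agree on C; apply C→DE and equate their DE entries.
Rows 1 and 2 agree on DE; apply DE→A and equate their A entries.
Rows 1 and 2 agree on AC; apply AC→BD and equate their BD entries.
Row 1 is now all distinguished symbols — the join is lossless.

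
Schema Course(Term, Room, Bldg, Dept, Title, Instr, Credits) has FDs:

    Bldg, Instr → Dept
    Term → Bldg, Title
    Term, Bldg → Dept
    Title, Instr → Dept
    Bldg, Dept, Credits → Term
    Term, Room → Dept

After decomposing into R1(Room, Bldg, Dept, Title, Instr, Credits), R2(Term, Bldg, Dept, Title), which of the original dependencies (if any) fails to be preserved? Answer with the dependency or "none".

Bldg, Dept, Credits → Term

Check Bldg, Dept, Credits → Term: no single fragment contains all of {Term, Bldg, Dept, Credits}, and the restricted closure of {Bldg, Dept, Credits} across the fragments never reaches {Term}.
Bldg, Instr → Dept is preserved.
Term → Bldg, Title is preserved.
Term, Bldg → Dept is preserved.
Title, Instr → Dept is preserved.
Term, Room → Dept is preserved.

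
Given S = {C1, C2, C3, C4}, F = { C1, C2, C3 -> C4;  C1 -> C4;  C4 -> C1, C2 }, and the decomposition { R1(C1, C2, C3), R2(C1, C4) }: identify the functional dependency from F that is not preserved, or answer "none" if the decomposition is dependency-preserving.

C1, C2, C3 → C4: restricted closure across fragments reaches C4.
C1 → C4 lies within R2.
C4 → C1, C2: restricted closure across fragments reaches C1, C2.
Every dependency is enforceable on the fragments, so the decomposition is dependency-preserving.

none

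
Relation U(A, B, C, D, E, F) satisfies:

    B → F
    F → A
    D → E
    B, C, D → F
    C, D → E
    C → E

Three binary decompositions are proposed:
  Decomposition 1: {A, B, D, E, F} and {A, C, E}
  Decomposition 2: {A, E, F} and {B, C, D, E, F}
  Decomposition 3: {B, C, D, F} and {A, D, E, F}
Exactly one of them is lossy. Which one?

Decomposition 1: common = {A, E}, closure = {A, E} → lossy.
Decomposition 2: common = {E, F}, closure = {A, E, F} → lossless.
Decomposition 3: common = {D, F}, closure = {A, D, E, F} → lossless.

Decomposition 1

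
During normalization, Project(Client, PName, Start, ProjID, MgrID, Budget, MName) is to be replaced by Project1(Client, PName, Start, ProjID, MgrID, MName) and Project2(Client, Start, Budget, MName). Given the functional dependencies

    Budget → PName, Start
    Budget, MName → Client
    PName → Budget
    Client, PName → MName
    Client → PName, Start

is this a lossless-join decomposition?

Yes

Common attributes: Project1 ∩ Project2 = {Client, Start, MName}.
Closure of {Client, Start, MName}: Client → PName, Start applies, adding PName; PName → Budget applies, adding Budget. So (Client, Start, MName)⁺ = {Client, PName, Start, Budget, MName}.
This closure contains every attribute of Project2, so Project1 ∩ Project2 → Project2. The join is lossless.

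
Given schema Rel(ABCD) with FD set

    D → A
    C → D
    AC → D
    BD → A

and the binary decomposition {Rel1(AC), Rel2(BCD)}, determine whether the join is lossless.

Yes

Common attributes: Rel1 ∩ Rel2 = {C}.
Closure of {C}: C → D applies, adding D; D → A applies, adding A. So (C)⁺ = {ACD}.
This closure contains every attribute of Rel1, so Rel1 ∩ Rel2 → Rel1. The join is lossless.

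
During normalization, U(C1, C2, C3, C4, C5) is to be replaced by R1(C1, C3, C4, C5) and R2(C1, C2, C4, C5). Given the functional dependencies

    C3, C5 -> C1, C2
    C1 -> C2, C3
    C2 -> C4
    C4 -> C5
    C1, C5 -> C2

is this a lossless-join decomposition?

Common attributes: R1 ∩ R2 = {C1, C4, C5}.
Closure of {C1, C4, C5}: C1 → C2, C3 applies, adding C2, C3. So (C1, C4, C5)⁺ = {C1, C2, C3, C4, C5}.
This closure contains every attribute of R1, so R1 ∩ R2 → R1. The join is lossless.

Yes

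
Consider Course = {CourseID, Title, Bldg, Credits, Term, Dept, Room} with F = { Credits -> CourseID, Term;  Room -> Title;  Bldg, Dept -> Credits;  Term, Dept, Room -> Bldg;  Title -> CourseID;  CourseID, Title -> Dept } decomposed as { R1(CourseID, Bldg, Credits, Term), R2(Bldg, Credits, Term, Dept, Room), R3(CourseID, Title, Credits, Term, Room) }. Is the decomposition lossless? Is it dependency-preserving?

lossless but not dependency-preserving

Lossless test (chase): Rows 1 and 2 agree on Credits; apply Credits→CourseID, Term and equate their CourseID, Term entries. Rows 2 and 3 agree on Room; apply Room→Title and equate their Title entries. Rows 2 and 3 agree on CourseID, Title; apply CourseID, Title→Dept and equate their Dept entries. Rows 2 and 3 agree on Term, Dept, Room; apply Term, Dept, Room→Bldg and equate their Bldg entries. Row 2 is now all distinguished symbols — the join is lossless.
Dependency preservation: the restricted closure of {CourseID, Title} across the fragments never reaches {Dept}, so CourseID, Title → Dept cannot be enforced without a join — not preserved.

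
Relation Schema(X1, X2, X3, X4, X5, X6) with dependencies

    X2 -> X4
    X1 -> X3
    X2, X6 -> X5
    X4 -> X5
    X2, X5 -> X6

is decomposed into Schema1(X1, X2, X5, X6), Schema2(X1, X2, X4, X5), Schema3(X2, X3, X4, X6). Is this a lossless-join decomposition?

Chase test. Columns are X1, X2, X3, X4, X5, X6; row i has aⱼ where attribute j ∈ Schemai, else bᵢⱼ.
Initial tableau (one row per fragment):
  row 1: a1 a2 b13 b14 a5 a6
  row 2: a1 a2 b23 a4 a5 b26
  row 3: b31 a2 a3 a4 b35 a6
Rows 1 and 2 agree on X2; apply X2→X4 and equate their X4 entries.
Rows 1 and 2 agree on X1; apply X1→X3 and equate their X3 entries.
Rows 1 and 3 agree on X2, X6; apply X2, X6→X5 and equate their X5 entries.
Rows 1 and 2 agree on X2, X5; apply X2, X5→X6 and equate their X6 entries.
No row becomes fully distinguished — the join is lossy.

No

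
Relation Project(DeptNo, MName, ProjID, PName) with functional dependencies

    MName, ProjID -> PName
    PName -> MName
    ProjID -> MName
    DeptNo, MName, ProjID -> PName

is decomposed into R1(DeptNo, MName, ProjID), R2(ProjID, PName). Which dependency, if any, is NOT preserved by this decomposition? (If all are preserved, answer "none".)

PName -> MName

Check PName → MName: no single fragment contains all of {MName, PName}, and the restricted closure of {PName} across the fragments never reaches {MName}.
MName, ProjID → PName is preserved.
ProjID → MName is preserved.
DeptNo, MName, ProjID → PName is preserved.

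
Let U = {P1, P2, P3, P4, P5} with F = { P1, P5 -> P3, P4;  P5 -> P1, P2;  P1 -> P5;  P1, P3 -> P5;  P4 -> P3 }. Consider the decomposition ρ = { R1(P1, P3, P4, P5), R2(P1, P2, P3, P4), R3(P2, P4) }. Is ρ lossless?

Yes

Chase test. Columns are P1, P2, P3, P4, P5; row i has aⱼ where attribute j ∈ Ri, else bᵢⱼ.
Initial tableau (one row per fragment):
  row 1: a1 b12 a3 a4 a5
  row 2: a1 a2 a3 a4 b25
  row 3: b31 a2 b33 a4 b35
Rows 1 and 2 agree on P1; apply P1→P5 and equate their P5 entries.
Rows 1 and 3 agree on P4; apply P4→P3 and equate their P3 entries.
Rows 1 and 2 agree on P5; apply P5→P1, P2 and equate their P1, P2 entries.
Row 1 is now all distinguished symbols — the join is lossless.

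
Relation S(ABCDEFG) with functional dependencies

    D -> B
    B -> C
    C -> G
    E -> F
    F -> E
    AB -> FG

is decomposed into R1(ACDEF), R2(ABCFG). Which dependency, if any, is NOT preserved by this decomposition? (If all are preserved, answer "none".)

Check D → B: no single fragment contains all of {BD}, and the restricted closure of {D} across the fragments never reaches {B}.
B → C is preserved.
C → G is preserved.
E → F is preserved.
F → E is preserved.
AB → FG is preserved.

D -> B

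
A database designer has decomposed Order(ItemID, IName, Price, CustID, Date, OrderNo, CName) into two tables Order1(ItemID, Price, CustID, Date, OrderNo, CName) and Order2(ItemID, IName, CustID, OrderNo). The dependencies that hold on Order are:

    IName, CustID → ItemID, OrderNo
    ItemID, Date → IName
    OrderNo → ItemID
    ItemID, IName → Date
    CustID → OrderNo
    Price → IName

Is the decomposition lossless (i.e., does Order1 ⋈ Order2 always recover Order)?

Common attributes: Order1 ∩ Order2 = {ItemID, CustID, OrderNo}.
No dependency enlarges {ItemID, CustID, OrderNo}, so (ItemID, CustID, OrderNo)⁺ = {ItemID, CustID, OrderNo}.
The closure contains neither all of Order1 = {ItemID, Price, CustID, Date, OrderNo, CName} nor all of Order2 = {ItemID, IName, CustID, OrderNo}, so the common attributes are not a superkey of either fragment. The join is lossy.

No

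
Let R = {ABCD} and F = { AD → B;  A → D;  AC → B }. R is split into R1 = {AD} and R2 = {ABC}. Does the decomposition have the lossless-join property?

Common attributes: R1 ∩ R2 = {A}.
Closure of {A}: A → D applies, adding D; AD → B applies, adding B. So (A)⁺ = {ABD}.
This closure contains every attribute of R1, so R1 ∩ R2 → R1. The join is lossless.

Yes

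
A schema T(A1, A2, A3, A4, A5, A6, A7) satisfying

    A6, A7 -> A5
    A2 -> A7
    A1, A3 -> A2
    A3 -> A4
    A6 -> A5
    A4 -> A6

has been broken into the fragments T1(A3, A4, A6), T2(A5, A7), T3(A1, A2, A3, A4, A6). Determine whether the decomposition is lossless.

No

Chase test. Columns are A1, A2, A3, A4, A5, A6, A7; row i has aⱼ where attribute j ∈ Ti, else bᵢⱼ.
Initial tableau (one row per fragment):
  row 1: b11 b12 a3 a4 b15 a6 b17
  row 2: b21 b22 b23 b24 a5 b26 a7
  row 3: a1 a2 a3 a4 b35 a6 b37
Rows 1 and 3 agree on A6; apply A6→A5 and equate their A5 entries.
No row becomes fully distinguished — the join is lossy.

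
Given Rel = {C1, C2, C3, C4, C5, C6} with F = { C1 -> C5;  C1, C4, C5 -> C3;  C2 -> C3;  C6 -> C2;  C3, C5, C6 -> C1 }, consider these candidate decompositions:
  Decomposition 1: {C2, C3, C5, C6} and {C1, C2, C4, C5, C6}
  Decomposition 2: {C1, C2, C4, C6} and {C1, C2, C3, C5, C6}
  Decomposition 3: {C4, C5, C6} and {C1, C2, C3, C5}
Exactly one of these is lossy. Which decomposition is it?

Decomposition 1: common = {C2, C5, C6}, closure = {C1, C2, C3, C5, C6} → lossless.
Decomposition 2: common = {C1, C2, C6}, closure = {C1, C2, C3, C5, C6} → lossless.
Decomposition 3: common = {C5}, closure = {C5} → lossy.

Decomposition 3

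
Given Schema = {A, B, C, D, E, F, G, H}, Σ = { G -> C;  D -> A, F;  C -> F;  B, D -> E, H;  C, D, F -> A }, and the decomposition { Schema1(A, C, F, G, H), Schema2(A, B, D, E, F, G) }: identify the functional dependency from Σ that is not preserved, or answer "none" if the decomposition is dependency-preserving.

Check B, D → E, H: no single fragment contains all of {B, D, E, H}, and the restricted closure of {B, D} across the fragments never reaches {E, H}.
G → C is preserved.
D → A, F is preserved.
C → F is preserved.
C, D, F → A is preserved.

B, D -> E, H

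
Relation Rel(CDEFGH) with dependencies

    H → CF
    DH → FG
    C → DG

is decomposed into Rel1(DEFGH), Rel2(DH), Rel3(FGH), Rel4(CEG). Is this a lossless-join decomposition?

Chase test. Columns are CDEFGH; row i has aⱼ where attribute j ∈ Reli, else bᵢⱼ.
Initial tableau (one row per fragment):
  row 1: b11 a2 a3 a4 a5 a6
  row 2: b21 a2 b23 b24 b25 a6
  row 3: b31 b32 b33 a4 a5 a6
  row 4: a1 b42 a3 b44 a5 b46
Rows 1 and 2 agree on H; apply H→CF and equate their CF entries.
Rows 1 and 3 agree on H; apply H→CF and equate their CF entries.
Rows 1 and 2 agree on DH; apply DH→FG and equate their FG entries.
Rows 1 and 3 agree on C; apply C→DG and equate their DG entries.
No row becomes fully distinguished — the join is lossy.

No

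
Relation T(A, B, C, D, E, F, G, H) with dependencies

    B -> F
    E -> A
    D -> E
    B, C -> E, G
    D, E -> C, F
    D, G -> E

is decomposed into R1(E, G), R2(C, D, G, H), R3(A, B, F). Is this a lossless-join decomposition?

Chase test. Columns are A, B, C, D, E, F, G, H; row i has aⱼ where attribute j ∈ Ri, else bᵢⱼ.
Initial tableau (one row per fragment):
  row 1: b11 b12 b13 b14 a5 b16 a7 b18
  row 2: b21 b22 a3 a4 b25 b26 a7 a8
  row 3: a1 a2 b33 b34 b35 a6 b37 b38
No row becomes fully distinguished — the join is lossy.

No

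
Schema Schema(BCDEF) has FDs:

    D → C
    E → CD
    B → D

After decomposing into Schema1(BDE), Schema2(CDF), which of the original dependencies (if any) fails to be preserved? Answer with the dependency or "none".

D → C lies within Schema2.
E → CD: restricted closure across fragments reaches CD.
B → D lies within Schema1.
Every dependency is enforceable on the fragments, so the decomposition is dependency-preserving.

none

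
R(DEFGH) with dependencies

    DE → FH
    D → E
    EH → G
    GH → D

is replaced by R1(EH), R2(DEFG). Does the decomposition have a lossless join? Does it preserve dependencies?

Lossless test: (E)⁺ = {E}, which is a superkey of neither fragment — lossy.
Dependency preservation: the restricted closure of {DE} across the fragments never reaches {FH}, so DE → FH cannot be enforced without a join — not preserved.

lossy and not dependency-preserving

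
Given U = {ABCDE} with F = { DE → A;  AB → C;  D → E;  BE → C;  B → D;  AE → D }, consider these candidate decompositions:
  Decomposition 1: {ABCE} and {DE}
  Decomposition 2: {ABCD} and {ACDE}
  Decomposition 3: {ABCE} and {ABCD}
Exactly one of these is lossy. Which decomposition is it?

Decomposition 1: common = {E}, closure = {E} → lossy.
Decomposition 2: common = {ACD}, closure = {ACDE} → lossless.
Decomposition 3: common = {ABC}, closure = {ABCDE} → lossless.

Decomposition 1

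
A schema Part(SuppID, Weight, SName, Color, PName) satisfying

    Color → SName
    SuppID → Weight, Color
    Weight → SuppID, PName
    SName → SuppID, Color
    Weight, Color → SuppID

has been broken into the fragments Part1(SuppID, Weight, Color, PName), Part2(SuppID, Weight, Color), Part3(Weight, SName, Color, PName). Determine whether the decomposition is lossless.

Yes

Chase test. Columns are SuppID, Weight, SName, Color, PName; row i has aⱼ where attribute j ∈ Parti, else bᵢⱼ.
Initial tableau (one row per fragment):
  row 1: a1 a2 b13 a4 a5
  row 2: a1 a2 b23 a4 b25
  row 3: b31 a2 a3 a4 a5
Rows 1 and 2 agree on Color; apply Color→SName and equate their SName entries.
Rows 1 and 3 agree on Color; apply Color→SName and equate their SName entries.
Rows 1 and 2 agree on Weight; apply Weight→SuppID, PName and equate their SuppID, PName entries.
Rows 1 and 3 agree on Weight; apply Weight→SuppID, PName and equate their SuppID, PName entries.
Row 1 is now all distinguished symbols — the join is lossless.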